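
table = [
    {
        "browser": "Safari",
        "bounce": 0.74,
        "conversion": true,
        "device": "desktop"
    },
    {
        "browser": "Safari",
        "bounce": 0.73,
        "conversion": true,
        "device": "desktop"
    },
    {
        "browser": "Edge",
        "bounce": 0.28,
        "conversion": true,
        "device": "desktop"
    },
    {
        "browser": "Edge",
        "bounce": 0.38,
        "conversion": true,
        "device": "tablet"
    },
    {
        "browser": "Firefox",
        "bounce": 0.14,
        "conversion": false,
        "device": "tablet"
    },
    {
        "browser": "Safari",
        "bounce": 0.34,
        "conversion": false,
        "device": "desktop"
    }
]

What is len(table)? 6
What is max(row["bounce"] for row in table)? 0.74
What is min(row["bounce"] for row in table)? 0.14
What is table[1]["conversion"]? True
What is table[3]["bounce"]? 0.38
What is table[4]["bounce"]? 0.14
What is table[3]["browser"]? "Edge"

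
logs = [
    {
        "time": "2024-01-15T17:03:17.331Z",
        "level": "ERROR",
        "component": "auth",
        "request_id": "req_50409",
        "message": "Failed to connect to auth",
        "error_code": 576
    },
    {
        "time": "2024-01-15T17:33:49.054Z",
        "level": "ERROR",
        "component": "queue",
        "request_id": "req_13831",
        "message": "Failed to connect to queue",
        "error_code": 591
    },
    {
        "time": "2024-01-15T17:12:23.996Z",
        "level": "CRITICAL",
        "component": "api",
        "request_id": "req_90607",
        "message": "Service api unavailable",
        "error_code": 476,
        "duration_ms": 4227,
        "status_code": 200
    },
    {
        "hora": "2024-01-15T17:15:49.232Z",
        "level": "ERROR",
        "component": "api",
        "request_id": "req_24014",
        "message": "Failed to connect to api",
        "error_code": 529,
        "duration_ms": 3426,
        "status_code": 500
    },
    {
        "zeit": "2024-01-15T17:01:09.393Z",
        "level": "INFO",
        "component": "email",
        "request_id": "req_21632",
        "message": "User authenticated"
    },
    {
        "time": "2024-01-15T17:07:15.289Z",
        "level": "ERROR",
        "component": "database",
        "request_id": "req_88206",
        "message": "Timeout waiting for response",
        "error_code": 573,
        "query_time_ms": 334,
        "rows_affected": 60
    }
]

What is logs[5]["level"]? "ERROR"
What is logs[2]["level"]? "CRITICAL"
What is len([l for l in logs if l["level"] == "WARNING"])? 0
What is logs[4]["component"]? "email"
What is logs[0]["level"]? "ERROR"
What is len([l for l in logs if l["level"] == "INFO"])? 1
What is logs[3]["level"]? "ERROR"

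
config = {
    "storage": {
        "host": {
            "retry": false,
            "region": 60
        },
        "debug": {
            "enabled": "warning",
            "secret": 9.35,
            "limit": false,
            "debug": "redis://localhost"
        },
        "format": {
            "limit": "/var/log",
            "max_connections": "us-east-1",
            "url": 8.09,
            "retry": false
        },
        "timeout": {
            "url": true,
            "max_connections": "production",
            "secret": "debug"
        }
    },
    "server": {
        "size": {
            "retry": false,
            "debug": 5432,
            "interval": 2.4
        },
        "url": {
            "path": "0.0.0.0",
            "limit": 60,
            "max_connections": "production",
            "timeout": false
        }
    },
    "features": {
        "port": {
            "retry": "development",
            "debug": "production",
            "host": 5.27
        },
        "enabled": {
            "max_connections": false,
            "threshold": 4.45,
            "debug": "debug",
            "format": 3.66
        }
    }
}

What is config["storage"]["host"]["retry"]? False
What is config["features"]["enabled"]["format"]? 3.66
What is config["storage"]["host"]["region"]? 60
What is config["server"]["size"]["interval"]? 2.4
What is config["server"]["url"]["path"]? "0.0.0.0"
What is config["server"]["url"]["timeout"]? False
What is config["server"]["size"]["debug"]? 5432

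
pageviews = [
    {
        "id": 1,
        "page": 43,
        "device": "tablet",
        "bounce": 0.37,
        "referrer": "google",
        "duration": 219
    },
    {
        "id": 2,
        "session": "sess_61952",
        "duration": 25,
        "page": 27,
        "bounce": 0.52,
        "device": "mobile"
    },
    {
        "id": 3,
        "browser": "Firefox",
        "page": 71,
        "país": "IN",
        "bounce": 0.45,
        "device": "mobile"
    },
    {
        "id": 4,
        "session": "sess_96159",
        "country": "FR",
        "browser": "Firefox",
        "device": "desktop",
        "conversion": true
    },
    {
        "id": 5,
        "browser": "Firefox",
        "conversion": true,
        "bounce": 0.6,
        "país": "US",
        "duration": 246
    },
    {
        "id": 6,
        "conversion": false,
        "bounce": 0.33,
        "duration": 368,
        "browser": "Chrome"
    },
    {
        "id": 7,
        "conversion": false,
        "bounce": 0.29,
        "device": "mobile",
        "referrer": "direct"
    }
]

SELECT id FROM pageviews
[1, 2, 3, 4, 5, 6, 7]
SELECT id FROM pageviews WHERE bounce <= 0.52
[1, 2, 3, 6, 7]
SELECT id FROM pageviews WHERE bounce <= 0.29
[7]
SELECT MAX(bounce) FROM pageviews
0.6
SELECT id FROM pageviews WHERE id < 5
[1, 2, 3, 4]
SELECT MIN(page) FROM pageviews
27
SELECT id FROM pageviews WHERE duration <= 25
[2]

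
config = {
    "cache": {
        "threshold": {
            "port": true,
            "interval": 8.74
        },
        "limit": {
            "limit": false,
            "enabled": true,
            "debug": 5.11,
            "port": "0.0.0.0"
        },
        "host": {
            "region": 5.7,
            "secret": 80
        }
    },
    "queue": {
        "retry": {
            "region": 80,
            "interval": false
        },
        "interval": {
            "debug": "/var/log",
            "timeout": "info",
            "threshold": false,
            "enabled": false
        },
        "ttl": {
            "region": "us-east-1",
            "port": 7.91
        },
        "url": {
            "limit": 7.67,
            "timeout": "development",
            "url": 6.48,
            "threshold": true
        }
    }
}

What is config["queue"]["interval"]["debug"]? "/var/log"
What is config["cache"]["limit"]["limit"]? False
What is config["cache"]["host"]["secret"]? 80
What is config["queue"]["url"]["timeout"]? "development"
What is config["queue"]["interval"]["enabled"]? False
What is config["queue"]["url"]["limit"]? 7.67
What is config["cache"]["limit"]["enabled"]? True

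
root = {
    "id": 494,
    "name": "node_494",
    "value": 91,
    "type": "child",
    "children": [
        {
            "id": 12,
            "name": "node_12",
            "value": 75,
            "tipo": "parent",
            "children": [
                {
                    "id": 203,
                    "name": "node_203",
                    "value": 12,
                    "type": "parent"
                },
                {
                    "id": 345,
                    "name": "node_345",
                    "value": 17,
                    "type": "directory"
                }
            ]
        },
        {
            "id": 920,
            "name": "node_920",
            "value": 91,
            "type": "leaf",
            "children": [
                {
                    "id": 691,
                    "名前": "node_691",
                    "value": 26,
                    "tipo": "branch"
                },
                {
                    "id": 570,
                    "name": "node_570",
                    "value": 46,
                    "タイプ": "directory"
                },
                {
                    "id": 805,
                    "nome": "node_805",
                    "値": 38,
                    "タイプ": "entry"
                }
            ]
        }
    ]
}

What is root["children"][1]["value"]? 91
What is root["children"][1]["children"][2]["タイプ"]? "entry"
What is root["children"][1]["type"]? "leaf"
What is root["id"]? 494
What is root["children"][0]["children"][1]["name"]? "node_345"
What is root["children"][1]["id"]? 920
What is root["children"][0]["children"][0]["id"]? 203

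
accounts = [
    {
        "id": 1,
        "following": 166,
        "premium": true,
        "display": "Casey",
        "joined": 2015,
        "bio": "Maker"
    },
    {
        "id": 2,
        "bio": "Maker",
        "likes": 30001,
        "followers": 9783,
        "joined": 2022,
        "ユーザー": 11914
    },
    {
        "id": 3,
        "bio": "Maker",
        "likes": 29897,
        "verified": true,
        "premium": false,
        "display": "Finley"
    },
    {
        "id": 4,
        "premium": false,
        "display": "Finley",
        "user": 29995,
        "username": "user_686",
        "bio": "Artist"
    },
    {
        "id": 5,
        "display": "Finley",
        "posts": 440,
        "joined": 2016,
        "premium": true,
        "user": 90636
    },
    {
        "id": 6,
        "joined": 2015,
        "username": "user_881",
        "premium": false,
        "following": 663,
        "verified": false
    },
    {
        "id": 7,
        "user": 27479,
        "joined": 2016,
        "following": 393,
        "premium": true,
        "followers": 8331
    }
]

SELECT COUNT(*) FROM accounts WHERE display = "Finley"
3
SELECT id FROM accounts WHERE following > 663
[]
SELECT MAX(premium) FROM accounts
True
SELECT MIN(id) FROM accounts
1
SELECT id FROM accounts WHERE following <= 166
[1]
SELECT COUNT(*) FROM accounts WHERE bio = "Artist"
1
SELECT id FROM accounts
[1, 2, 3, 4, 5, 6, 7]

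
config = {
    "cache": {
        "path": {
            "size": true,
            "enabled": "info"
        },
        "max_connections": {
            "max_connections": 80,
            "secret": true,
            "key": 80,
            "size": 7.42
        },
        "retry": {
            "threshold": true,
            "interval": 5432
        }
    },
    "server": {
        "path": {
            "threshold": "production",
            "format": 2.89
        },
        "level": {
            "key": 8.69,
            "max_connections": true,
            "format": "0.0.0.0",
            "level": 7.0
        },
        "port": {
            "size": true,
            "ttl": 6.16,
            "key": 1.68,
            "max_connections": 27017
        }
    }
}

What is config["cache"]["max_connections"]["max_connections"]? 80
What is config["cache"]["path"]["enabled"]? "info"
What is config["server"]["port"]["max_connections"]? 27017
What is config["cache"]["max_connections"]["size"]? 7.42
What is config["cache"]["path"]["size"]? True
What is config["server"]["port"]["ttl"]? 6.16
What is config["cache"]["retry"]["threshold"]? True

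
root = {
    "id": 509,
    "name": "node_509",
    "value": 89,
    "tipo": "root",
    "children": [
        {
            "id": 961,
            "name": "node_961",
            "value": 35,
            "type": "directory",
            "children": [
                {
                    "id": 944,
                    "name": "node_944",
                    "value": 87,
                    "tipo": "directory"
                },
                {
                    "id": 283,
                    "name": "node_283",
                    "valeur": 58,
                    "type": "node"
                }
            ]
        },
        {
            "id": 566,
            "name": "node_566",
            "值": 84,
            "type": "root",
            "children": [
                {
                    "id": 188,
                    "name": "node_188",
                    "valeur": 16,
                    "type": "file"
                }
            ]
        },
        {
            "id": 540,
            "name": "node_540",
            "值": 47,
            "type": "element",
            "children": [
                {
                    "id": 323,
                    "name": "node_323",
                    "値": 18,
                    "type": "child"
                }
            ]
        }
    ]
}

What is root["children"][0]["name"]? "node_961"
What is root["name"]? "node_509"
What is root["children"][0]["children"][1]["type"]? "node"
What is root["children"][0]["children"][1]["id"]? 283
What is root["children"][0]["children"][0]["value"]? 87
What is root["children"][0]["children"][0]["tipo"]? "directory"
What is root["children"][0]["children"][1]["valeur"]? 58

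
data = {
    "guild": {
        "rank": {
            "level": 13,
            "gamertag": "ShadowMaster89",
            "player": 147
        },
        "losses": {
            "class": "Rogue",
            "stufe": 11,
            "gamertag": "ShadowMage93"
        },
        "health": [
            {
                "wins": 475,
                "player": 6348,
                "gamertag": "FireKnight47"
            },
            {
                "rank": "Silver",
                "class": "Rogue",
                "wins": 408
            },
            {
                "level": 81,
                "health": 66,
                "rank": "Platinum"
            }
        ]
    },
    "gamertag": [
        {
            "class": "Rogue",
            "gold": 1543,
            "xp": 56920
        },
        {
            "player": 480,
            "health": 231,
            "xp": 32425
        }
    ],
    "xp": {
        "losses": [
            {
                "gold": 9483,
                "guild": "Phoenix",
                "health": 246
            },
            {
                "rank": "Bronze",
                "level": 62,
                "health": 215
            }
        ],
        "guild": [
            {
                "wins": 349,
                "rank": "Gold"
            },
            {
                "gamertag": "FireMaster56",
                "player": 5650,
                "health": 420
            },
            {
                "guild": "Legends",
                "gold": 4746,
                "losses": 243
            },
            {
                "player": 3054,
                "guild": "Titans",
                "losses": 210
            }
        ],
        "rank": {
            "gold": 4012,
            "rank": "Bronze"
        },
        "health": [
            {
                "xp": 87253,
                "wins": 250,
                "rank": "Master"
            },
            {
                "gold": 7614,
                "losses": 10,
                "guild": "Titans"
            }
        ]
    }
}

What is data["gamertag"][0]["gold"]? 1543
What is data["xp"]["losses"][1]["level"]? 62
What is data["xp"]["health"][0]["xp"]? 87253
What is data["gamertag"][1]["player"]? 480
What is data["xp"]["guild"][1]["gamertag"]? "FireMaster56"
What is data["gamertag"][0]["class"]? "Rogue"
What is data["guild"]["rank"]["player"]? 147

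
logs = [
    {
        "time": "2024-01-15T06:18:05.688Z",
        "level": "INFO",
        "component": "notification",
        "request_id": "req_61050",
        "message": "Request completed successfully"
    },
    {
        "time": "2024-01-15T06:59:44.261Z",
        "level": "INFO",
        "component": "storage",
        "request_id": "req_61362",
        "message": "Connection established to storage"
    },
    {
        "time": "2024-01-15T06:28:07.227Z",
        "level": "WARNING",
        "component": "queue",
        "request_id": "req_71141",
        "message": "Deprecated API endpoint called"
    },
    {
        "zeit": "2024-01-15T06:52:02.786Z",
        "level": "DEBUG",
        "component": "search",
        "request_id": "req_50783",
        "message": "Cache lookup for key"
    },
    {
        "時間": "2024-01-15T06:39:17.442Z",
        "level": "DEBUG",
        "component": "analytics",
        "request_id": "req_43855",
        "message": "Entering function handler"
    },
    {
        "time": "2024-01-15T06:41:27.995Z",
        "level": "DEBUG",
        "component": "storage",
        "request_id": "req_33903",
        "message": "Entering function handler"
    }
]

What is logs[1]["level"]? "INFO"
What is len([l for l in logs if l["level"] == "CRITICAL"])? 0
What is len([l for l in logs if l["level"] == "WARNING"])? 1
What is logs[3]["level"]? "DEBUG"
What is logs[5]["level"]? "DEBUG"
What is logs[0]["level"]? "INFO"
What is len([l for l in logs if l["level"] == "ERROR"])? 0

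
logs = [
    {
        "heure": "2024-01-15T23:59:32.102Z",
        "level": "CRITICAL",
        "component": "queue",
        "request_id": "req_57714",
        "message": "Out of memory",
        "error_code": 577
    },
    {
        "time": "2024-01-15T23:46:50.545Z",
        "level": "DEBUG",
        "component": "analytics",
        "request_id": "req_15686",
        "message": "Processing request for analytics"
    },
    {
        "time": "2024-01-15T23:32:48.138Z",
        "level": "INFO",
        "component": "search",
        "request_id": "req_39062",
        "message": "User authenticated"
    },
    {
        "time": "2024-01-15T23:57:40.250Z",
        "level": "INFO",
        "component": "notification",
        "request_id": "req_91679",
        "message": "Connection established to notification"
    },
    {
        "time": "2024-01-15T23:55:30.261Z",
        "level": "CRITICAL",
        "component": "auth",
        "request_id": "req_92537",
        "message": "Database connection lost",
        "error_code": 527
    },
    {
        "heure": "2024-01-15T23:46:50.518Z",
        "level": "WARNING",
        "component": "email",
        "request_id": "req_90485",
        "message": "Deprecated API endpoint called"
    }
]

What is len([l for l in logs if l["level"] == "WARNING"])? 1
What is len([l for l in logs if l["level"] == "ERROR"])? 0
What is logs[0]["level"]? "CRITICAL"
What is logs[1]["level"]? "DEBUG"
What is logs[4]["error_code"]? 527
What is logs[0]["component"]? "queue"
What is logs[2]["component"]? "search"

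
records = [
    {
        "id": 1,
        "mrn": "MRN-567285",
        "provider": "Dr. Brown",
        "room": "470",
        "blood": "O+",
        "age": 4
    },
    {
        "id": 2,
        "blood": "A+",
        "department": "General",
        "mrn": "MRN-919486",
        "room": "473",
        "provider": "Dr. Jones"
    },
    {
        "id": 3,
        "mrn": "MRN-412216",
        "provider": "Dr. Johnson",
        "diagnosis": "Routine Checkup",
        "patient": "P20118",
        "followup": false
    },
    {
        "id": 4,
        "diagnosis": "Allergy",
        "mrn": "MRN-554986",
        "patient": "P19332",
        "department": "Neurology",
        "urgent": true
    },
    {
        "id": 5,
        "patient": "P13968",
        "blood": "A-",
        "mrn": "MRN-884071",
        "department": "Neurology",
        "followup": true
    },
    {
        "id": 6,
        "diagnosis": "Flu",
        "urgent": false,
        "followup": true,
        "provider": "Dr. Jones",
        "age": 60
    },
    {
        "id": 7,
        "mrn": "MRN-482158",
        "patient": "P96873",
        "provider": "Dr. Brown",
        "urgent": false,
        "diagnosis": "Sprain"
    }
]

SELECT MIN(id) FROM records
1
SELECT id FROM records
[1, 2, 3, 4, 5, 6, 7]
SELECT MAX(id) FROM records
7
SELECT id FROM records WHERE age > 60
[]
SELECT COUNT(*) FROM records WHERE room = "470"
1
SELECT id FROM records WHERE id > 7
[]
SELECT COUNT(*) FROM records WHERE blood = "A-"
1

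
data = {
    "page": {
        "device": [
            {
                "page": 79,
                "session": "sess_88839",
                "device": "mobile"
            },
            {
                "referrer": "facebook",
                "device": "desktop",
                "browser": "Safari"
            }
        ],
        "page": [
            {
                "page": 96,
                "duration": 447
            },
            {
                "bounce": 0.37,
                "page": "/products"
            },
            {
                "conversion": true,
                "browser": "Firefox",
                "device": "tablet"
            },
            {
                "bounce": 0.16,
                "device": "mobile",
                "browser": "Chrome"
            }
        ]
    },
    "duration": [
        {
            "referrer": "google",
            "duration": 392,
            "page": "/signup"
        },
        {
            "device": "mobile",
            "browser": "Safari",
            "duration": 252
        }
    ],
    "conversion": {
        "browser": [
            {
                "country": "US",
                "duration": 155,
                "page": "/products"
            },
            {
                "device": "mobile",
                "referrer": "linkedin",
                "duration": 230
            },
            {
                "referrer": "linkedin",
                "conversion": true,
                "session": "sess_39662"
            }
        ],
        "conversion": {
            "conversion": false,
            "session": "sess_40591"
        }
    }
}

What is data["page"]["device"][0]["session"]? "sess_88839"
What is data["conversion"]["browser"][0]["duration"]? 155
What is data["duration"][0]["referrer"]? "google"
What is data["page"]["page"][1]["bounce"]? 0.37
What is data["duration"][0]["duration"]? 392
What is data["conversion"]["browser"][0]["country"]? "US"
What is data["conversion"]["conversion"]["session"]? "sess_40591"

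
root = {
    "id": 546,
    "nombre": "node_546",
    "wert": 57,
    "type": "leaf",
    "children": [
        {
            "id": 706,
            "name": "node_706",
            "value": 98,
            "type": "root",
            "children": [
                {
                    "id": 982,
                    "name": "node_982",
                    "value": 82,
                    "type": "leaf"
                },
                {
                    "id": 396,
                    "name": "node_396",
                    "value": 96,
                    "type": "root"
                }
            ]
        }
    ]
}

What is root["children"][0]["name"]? "node_706"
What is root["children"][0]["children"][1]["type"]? "root"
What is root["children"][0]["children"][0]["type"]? "leaf"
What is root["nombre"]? "node_546"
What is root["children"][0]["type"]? "root"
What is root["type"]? "leaf"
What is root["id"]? 546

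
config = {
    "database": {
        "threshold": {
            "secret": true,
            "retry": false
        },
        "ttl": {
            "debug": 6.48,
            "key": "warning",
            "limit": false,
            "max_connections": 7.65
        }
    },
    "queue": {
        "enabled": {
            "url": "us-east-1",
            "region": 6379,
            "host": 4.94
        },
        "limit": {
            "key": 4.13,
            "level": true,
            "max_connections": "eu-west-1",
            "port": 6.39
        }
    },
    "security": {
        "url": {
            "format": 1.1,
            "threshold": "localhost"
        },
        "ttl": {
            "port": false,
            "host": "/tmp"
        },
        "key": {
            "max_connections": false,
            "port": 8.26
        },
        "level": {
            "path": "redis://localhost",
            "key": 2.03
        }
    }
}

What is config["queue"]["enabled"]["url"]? "us-east-1"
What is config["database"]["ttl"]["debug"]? 6.48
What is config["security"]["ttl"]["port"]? False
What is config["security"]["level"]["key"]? 2.03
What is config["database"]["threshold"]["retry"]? False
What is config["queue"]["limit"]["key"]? 4.13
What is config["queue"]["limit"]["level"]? True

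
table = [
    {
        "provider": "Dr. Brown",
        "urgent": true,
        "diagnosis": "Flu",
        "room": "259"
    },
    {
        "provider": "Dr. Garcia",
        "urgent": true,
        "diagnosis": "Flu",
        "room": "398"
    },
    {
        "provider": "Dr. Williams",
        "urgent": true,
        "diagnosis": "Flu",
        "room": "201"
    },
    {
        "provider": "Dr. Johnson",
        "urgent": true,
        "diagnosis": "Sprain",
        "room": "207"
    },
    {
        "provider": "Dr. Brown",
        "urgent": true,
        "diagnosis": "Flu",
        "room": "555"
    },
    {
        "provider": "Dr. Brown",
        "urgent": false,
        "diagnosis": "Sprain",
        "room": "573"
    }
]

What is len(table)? 6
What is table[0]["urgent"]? True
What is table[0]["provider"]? "Dr. Brown"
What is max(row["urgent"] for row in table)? True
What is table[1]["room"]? "398"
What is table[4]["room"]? "555"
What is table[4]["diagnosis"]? "Flu"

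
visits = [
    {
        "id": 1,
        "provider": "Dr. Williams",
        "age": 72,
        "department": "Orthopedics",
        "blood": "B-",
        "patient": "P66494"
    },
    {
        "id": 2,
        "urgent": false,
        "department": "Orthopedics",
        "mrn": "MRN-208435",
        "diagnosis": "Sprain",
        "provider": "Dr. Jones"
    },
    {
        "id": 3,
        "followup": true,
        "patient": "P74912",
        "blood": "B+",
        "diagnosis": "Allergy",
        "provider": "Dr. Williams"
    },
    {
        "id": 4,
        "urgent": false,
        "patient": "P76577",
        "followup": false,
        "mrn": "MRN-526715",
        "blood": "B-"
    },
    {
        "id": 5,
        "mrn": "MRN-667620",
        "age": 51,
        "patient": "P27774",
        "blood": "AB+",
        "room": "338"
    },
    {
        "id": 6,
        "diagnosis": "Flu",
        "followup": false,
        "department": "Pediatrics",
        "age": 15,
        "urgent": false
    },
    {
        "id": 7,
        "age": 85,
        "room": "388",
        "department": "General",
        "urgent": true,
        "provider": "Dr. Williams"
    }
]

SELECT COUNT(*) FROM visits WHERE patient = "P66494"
1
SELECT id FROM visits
[1, 2, 3, 4, 5, 6, 7]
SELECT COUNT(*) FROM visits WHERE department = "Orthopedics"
2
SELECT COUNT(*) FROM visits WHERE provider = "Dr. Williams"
3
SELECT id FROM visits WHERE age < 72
[5, 6]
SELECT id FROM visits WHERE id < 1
[]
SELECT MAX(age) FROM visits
85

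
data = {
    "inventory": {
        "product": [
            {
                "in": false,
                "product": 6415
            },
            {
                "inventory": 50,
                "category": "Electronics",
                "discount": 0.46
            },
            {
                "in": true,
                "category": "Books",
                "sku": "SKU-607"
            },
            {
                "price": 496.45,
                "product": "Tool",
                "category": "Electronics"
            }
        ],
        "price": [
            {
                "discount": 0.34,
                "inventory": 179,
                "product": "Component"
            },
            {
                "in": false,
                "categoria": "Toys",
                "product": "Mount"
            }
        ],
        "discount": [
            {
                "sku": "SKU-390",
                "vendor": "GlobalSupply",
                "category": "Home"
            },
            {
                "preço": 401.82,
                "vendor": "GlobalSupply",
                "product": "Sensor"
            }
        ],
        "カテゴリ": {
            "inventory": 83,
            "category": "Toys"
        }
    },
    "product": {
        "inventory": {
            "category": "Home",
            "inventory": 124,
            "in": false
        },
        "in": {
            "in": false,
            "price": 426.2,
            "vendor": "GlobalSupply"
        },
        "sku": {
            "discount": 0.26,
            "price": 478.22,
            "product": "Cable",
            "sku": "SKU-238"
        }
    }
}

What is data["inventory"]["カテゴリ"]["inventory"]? 83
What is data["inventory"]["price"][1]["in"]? False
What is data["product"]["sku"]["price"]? 478.22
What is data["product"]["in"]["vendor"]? "GlobalSupply"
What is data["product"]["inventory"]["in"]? False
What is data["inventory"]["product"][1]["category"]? "Electronics"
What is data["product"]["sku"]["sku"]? "SKU-238"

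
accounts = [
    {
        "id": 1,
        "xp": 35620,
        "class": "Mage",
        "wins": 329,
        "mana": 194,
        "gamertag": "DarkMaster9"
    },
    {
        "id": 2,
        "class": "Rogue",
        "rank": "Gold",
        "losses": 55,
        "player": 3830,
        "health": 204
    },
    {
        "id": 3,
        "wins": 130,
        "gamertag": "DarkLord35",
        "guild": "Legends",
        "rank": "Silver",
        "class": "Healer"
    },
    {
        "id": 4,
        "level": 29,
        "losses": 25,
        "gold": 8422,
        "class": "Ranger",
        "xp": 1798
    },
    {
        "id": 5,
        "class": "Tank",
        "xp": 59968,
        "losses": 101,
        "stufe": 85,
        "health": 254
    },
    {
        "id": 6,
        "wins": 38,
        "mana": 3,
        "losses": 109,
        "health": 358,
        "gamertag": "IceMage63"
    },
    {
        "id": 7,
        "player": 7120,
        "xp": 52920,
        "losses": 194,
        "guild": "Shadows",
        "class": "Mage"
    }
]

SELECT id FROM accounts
[1, 2, 3, 4, 5, 6, 7]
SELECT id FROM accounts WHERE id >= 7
[7]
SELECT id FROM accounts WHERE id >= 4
[4, 5, 6, 7]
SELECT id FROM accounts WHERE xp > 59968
[]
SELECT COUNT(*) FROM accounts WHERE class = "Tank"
1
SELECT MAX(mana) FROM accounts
194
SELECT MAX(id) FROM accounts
7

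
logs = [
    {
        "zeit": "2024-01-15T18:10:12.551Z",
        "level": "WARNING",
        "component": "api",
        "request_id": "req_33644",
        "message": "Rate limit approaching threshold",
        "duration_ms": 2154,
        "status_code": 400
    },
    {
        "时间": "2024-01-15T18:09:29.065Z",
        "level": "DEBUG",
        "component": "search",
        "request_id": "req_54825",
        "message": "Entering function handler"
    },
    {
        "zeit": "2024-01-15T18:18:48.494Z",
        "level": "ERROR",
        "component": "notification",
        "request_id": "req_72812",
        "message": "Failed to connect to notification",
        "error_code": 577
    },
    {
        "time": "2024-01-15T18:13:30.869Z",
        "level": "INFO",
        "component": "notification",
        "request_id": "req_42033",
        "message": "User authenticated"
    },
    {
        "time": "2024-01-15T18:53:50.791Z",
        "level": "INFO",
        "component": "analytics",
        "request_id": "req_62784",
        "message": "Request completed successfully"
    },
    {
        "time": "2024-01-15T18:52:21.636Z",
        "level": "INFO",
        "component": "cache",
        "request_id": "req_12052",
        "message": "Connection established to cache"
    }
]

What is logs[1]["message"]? "Entering function handler"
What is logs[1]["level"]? "DEBUG"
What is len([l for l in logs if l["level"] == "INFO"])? 3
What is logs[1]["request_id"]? "req_54825"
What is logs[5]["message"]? "Connection established to cache"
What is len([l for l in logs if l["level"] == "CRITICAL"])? 0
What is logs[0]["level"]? "WARNING"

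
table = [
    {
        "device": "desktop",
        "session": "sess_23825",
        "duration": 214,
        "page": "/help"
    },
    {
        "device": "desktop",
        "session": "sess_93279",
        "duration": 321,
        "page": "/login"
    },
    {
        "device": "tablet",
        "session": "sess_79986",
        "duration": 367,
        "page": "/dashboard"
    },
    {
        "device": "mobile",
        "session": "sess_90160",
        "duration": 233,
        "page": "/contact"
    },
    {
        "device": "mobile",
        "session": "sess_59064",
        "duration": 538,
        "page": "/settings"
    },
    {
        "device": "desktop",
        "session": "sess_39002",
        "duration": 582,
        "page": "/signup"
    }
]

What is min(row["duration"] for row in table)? 214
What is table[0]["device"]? "desktop"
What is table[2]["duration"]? 367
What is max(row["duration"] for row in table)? 582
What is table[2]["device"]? "tablet"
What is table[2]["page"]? "/dashboard"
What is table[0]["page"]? "/help"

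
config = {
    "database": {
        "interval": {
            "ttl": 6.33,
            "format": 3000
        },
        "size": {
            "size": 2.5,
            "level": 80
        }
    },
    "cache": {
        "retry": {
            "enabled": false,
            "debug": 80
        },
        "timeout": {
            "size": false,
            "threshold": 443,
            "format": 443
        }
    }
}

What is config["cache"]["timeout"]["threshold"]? 443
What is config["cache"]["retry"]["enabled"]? False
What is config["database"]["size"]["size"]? 2.5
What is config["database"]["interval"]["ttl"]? 6.33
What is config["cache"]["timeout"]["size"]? False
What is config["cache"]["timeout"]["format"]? 443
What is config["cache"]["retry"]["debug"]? 80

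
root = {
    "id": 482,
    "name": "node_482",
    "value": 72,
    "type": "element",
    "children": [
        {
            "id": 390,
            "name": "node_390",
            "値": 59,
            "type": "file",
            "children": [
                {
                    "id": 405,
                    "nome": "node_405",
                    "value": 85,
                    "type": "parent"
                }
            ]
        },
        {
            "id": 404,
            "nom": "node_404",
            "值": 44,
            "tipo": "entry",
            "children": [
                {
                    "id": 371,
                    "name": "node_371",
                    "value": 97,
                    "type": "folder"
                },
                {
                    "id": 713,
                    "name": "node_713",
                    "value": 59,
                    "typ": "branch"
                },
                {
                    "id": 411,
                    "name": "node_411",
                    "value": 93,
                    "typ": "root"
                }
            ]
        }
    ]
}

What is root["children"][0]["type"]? "file"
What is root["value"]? 72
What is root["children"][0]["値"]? 59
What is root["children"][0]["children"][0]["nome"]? "node_405"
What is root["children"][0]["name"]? "node_390"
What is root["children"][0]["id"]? 390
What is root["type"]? "element"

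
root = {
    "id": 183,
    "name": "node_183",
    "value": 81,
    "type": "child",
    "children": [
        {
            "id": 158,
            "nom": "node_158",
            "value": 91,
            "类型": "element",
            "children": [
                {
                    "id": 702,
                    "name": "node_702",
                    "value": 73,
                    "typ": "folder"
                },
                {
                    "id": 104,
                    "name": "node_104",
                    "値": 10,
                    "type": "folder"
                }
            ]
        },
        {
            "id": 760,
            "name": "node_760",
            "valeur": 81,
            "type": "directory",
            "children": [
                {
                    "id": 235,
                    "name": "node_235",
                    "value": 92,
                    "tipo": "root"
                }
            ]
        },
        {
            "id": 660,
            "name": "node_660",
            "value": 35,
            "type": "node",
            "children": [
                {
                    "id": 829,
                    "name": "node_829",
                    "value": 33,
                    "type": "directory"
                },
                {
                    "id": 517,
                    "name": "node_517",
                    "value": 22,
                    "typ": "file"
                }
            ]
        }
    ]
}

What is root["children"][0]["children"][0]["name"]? "node_702"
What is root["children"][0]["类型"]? "element"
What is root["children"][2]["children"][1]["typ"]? "file"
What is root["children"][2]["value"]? 35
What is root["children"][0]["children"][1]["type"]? "folder"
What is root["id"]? 183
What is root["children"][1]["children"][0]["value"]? 92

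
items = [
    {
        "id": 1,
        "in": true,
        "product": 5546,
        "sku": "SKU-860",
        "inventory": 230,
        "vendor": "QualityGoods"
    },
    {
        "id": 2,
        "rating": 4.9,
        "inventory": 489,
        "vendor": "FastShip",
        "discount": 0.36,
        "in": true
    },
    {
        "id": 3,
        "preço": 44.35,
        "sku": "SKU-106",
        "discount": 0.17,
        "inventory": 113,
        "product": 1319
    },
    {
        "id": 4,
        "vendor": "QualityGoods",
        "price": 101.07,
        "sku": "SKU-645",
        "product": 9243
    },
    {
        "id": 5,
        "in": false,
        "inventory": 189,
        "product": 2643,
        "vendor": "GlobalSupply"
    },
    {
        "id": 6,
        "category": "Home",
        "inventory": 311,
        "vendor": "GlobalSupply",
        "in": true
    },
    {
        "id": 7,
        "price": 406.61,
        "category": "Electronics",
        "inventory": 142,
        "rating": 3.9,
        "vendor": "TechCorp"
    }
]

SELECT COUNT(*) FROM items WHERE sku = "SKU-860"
1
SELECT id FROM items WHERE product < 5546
[3, 5]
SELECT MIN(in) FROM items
False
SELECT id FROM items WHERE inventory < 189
[3, 7]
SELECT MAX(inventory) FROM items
489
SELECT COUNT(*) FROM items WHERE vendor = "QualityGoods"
2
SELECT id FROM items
[1, 2, 3, 4, 5, 6, 7]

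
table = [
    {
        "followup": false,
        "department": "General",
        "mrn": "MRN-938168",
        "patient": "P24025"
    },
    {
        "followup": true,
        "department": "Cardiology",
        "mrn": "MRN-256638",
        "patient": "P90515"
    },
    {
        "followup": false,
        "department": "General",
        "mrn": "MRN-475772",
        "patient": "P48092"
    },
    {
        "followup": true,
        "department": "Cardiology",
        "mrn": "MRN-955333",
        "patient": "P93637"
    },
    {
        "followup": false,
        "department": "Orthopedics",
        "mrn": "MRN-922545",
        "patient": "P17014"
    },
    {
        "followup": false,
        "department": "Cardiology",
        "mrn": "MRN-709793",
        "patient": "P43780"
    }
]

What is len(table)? 6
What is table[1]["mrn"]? "MRN-256638"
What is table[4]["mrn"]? "MRN-922545"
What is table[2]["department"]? "General"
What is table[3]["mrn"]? "MRN-955333"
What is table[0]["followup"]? False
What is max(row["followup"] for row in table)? True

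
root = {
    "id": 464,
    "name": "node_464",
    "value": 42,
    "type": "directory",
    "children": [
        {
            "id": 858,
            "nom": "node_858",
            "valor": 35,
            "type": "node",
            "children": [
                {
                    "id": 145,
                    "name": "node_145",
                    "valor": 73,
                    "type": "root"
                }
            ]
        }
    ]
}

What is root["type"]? "directory"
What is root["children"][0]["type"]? "node"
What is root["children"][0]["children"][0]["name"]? "node_145"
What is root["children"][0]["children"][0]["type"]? "root"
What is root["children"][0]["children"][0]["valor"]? 73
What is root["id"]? 464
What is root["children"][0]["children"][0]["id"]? 145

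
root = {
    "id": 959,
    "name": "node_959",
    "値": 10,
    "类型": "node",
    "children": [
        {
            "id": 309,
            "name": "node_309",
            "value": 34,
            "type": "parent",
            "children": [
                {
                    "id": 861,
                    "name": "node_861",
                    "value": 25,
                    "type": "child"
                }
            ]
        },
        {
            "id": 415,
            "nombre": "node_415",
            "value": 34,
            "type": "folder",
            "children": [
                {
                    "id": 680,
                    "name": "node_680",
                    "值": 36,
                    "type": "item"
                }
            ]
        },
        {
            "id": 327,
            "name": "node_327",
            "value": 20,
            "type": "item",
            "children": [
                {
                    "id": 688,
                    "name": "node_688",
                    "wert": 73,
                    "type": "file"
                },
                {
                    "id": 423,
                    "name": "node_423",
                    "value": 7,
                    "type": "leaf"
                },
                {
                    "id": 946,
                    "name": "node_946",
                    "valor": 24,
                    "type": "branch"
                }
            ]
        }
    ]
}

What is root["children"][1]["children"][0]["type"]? "item"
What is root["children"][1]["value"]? 34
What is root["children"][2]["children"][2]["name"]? "node_946"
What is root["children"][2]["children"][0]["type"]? "file"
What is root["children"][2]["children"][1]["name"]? "node_423"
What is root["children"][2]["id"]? 327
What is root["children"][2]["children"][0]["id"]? 688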